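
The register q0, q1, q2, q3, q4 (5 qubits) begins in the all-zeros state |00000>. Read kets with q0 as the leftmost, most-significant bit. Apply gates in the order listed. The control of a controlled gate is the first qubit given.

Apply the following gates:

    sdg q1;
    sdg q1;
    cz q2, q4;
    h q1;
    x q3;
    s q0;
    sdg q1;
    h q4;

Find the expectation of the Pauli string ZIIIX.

The expectation value of ZIIIX is 1.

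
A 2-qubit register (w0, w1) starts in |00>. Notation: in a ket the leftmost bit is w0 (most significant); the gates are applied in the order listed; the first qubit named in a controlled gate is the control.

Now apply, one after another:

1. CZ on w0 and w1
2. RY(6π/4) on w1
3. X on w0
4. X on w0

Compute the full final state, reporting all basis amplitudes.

The final amplitudes are -sqrt(2)/2 on |00>, sqrt(2)/2 on |01>, 0 on |10>, 0 on |11>. Key observation: the block from step 3 through step 4 cancels to the identity and can be dropped.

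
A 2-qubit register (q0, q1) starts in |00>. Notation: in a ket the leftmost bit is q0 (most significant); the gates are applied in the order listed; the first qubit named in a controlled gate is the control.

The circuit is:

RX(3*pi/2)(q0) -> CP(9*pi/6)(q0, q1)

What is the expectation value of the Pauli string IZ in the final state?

The observable IZ averages to 1.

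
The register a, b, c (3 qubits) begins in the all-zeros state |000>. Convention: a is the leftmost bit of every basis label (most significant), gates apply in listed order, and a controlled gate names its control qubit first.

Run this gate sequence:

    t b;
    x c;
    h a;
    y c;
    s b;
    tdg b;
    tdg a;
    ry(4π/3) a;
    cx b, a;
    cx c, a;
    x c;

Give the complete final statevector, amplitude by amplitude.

The final amplitudes are sqrt(2)*I/4 + sqrt(6)*exp(I*pi/4)/4 on |001>, -sqrt(6)*I/4 + sqrt(2)*exp(I*pi/4)/4 on |101>, and 0 on every other basis state.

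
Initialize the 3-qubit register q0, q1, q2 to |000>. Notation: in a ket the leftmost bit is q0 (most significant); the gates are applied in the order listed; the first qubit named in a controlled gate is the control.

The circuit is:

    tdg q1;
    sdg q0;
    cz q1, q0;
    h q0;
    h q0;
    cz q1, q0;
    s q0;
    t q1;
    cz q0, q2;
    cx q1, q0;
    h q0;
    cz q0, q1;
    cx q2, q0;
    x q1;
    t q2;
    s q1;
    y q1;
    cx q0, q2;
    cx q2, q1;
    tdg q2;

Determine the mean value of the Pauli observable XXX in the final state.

The observable XXX averages to sqrt(2)/2. Key observation: the block from step 1 through step 8 cancels to the identity and can be dropped.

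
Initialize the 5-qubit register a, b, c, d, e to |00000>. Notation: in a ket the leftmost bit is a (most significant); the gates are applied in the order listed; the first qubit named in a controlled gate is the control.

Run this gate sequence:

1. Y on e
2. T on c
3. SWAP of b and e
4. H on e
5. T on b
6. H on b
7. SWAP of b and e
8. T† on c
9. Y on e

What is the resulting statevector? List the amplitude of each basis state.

After the circuit, the state carries amplitude -exp(I*pi/4)/2 on |00000>, -exp(I*pi/4)/2 on |00001>, -exp(I*pi/4)/2 on |01000>, -exp(I*pi/4)/2 on |01001>, and 0 on every other basis state.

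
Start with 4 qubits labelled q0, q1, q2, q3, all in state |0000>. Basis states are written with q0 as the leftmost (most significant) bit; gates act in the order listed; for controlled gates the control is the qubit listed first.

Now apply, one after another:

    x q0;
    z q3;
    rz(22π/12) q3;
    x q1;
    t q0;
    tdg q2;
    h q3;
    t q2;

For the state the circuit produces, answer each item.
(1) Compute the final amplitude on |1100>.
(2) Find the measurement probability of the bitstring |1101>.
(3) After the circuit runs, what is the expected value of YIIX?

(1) |1100> carries amplitude -sqrt(2)*exp(I*pi/3)/2 in the final state.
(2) Outcome |1101> occurs with probability 1/2.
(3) In the final state, YIIX has expectation 0.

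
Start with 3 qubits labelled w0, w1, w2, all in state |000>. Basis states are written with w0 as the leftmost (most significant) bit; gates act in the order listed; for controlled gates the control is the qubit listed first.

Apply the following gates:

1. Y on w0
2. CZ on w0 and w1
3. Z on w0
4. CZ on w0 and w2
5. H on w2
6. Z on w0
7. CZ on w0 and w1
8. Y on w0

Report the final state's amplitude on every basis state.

The final amplitudes are sqrt(2)/2 on |000>, sqrt(2)/2 on |001>, and 0 on every other basis state.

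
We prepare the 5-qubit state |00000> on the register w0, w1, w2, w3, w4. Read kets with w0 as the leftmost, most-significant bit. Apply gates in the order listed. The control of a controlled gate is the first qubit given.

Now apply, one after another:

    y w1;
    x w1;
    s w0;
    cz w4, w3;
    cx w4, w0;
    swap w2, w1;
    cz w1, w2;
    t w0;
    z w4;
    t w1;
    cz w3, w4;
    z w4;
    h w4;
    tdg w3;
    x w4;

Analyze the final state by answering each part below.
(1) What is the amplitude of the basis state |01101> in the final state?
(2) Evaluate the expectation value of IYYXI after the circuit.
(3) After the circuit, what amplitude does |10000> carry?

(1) |01101> carries amplitude 0 in the final state.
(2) The expectation value of IYYXI is 0.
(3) The amplitude on |10000> is 0.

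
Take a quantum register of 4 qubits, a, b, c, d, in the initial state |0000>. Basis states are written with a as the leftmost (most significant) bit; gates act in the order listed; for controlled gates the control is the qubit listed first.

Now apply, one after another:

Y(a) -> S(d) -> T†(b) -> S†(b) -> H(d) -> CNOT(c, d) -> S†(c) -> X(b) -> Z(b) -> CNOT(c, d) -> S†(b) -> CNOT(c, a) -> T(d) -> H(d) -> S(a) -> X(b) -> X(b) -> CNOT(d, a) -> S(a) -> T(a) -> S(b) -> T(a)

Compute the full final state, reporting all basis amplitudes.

The final amplitudes are 1/2 - exp(I*pi/4)/2 on |0101>, -1/2 - exp(I*pi/4)/2 on |1100>, and 0 on every other basis state. Key observation: gates 16-17 undo each other exactly, leaving only the rest of the circuit to track.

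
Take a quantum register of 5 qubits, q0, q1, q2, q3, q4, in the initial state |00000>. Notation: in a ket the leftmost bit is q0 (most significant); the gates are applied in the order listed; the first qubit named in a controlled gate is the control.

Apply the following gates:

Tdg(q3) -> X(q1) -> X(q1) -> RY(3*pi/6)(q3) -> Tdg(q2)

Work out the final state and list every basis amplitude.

The resulting statevector has amplitude sqrt(2)/2 on |00000>, sqrt(2)/2 on |00010>, and 0 on every other basis state. Key observation: steps 2-3 multiply out to the identity, so the circuit reduces to the remaining gates.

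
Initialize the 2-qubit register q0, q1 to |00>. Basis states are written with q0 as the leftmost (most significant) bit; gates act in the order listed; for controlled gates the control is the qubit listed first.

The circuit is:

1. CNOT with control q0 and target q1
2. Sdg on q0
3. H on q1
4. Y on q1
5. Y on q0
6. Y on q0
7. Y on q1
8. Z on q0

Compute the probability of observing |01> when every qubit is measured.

A full measurement returns |01> with probability 1/2. Key observation: the block from step 4 through step 7 cancels to the identity and can be dropped.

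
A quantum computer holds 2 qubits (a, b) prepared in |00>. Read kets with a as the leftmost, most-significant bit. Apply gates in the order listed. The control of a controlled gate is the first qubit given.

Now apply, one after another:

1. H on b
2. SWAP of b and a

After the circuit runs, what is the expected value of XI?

In the final state, XI has expectation 1.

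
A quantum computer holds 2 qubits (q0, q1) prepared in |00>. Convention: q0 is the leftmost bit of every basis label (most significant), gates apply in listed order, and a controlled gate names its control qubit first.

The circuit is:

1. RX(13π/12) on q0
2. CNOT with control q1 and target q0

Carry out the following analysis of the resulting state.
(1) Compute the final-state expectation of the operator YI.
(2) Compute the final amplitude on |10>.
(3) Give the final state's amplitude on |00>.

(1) The observable YI averages to -sqrt(2)/4 + sqrt(6)/4.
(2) |10> carries amplitude -I*sqrt(3*sqrt(2) + 6)/4 - I*sqrt(2 - sqrt(2))/4 in the final state.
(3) |00> carries amplitude -sqrt(sqrt(2) + 2)/4 + sqrt(6 - 3*sqrt(2))/4 in the final state.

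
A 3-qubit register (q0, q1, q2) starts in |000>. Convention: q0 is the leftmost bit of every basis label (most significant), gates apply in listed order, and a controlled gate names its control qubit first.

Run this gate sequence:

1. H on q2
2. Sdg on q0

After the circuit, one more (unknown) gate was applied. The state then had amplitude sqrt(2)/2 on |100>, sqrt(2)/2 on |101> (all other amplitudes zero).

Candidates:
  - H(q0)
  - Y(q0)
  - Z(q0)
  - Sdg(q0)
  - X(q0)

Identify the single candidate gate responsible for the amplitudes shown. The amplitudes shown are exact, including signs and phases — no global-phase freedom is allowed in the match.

The applied gate was X(q0).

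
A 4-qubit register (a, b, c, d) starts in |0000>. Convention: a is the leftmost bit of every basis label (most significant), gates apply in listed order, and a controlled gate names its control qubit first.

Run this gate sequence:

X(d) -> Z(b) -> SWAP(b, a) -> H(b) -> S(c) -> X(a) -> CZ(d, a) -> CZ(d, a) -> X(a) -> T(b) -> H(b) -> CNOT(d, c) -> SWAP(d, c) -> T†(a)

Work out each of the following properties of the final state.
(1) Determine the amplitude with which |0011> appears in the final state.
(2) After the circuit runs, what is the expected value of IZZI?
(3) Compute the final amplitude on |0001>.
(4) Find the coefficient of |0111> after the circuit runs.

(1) The final state's coefficient on |0011> equals 1/2 + exp(I*pi/4)/2.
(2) The observable IZZI averages to -sqrt(2)/2.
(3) |0001> carries amplitude 0 in the final state.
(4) |0111> carries amplitude 1/2 - exp(I*pi/4)/2 in the final state.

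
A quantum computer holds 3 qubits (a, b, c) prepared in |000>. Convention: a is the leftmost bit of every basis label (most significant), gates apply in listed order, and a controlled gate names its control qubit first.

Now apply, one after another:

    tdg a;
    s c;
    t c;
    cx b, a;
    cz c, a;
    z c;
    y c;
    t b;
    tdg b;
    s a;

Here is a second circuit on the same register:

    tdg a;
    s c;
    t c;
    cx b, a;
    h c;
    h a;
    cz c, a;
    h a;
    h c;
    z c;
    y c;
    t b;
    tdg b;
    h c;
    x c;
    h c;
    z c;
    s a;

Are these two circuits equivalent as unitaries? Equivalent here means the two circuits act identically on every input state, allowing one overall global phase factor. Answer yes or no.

No — the two circuits implement different unitaries, even allowing a global phase.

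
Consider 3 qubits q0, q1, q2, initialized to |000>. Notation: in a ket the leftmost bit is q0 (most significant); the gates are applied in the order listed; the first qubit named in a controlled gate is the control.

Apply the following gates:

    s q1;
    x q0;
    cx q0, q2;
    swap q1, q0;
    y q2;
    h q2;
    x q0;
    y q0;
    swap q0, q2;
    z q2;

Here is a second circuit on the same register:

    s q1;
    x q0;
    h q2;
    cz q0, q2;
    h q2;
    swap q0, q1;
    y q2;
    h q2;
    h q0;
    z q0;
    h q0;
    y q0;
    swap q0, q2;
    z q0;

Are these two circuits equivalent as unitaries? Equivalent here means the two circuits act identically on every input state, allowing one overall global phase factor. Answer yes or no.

No, they are not equivalent — no single phase factor reconciles the two unitaries.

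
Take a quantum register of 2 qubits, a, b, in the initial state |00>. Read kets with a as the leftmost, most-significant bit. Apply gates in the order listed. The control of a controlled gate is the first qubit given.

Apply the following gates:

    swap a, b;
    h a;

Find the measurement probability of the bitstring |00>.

Outcome |00> occurs with probability 1/2.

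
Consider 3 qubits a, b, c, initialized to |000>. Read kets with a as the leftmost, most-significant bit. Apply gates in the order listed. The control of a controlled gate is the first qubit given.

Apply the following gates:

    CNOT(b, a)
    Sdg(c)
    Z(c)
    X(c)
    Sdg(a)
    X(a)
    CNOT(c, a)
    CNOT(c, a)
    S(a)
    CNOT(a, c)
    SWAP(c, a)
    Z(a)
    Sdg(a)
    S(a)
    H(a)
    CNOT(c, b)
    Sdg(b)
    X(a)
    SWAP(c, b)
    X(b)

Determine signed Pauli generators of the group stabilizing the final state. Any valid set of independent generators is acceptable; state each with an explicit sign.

The stabilizer group can be generated by +XII, +IZI, -IIZ, among other valid generating sets.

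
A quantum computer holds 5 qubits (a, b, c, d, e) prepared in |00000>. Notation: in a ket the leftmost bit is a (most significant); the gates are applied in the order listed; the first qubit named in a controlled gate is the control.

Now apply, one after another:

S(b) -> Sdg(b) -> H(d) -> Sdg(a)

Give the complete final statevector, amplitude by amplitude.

The final amplitudes are sqrt(2)/2 on |00000>, sqrt(2)/2 on |00010>, and 0 on every other basis state. Key observation: steps 1-2 multiply out to the identity, so the circuit reduces to the remaining gates.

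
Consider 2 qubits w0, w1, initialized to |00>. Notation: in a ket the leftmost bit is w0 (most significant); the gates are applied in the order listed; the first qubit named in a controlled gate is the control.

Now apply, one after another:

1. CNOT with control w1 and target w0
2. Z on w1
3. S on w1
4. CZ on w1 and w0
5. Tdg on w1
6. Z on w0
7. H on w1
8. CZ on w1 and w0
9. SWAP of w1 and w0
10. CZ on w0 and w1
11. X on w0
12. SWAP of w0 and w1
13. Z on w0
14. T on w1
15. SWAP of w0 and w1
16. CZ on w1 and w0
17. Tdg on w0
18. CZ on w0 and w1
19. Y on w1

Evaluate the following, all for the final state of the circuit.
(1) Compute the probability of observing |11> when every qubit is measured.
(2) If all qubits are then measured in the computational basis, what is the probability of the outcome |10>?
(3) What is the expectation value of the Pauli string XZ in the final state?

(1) The probability of measuring |11> is 1/2.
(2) Outcome |10> occurs with probability 0.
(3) The observable XZ averages to -1.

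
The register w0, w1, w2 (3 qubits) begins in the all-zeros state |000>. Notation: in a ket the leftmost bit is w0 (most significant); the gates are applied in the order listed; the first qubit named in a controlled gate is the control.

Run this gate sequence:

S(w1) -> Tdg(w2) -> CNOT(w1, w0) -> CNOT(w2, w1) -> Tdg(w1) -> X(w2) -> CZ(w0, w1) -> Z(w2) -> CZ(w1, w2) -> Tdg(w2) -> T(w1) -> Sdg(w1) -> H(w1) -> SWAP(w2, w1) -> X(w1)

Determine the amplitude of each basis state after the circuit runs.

The final amplitudes are sqrt(2)*exp(3*I*pi/4)/2 on |000>, sqrt(2)*exp(3*I*pi/4)/2 on |001>, and 0 on every other basis state.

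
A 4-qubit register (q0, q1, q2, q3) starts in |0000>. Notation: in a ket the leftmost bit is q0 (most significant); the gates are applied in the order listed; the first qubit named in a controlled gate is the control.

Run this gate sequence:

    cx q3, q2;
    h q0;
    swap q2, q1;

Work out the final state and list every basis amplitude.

The resulting statevector has amplitude sqrt(2)/2 on |0000>, sqrt(2)/2 on |1000>, and 0 on every other basis state.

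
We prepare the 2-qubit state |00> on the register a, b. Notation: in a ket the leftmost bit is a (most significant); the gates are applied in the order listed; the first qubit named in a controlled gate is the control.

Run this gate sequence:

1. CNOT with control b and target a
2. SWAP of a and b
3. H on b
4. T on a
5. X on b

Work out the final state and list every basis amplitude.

The resulting statevector has amplitude sqrt(2)/2 on |00>, sqrt(2)/2 on |01>, 0 on |10>, 0 on |11>.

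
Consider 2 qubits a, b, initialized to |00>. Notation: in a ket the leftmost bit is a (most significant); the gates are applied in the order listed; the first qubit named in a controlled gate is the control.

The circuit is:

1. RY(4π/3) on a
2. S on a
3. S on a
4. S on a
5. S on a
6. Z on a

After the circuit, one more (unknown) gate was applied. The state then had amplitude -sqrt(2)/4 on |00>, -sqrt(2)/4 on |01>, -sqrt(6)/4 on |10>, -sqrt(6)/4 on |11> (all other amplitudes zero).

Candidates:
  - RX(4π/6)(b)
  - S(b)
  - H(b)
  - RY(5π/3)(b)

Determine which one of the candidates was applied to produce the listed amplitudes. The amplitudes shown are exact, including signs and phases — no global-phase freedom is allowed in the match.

It was H(b) that produced the state shown. Key observation: gates 2-5 undo each other exactly, leaving only the rest of the circuit to track.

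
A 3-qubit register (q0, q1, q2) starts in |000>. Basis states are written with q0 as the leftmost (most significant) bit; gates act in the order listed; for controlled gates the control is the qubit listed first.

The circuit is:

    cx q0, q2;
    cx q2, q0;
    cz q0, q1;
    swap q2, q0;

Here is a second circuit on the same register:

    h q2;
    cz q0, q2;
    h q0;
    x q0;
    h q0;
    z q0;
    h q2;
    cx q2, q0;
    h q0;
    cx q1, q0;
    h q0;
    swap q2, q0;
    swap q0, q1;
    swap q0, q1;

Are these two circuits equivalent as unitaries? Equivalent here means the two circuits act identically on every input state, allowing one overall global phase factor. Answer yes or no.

Yes, they are equivalent — the unitaries differ by at most a global phase.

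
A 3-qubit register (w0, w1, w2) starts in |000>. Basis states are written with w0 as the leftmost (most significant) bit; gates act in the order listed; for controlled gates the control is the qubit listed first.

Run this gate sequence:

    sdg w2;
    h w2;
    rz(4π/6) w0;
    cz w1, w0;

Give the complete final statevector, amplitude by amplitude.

The final amplitudes are -sqrt(2)*exp(2*I*pi/3)/2 on |000>, -sqrt(2)*exp(2*I*pi/3)/2 on |001>, and 0 on every other basis state.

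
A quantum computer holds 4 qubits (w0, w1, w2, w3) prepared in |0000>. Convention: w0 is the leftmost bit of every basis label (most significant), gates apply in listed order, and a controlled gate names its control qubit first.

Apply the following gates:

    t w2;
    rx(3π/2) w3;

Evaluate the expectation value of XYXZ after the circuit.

The observable XYXZ averages to 0.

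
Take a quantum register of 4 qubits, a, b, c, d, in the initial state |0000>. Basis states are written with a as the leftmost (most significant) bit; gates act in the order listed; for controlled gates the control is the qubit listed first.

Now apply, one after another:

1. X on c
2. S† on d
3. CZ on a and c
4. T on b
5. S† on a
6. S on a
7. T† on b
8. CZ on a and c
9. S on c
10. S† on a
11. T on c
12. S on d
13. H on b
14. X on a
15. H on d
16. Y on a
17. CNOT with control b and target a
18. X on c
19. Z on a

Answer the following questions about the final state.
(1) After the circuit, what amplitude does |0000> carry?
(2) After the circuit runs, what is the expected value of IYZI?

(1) The final state's coefficient on |0000> equals exp(I*pi/4)/2. Key observation: steps 3-8 multiply out to the identity, so the circuit reduces to the remaining gates.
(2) The expectation value of IYZI is 0.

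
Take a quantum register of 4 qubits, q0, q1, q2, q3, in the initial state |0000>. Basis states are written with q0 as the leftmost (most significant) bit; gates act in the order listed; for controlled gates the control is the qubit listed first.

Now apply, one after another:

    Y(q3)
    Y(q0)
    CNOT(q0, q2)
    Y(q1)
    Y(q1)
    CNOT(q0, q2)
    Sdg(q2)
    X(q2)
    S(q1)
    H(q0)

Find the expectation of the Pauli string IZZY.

The observable IZZY averages to 0. Key observation: steps 3-6 multiply out to the identity, so the circuit reduces to the remaining gates.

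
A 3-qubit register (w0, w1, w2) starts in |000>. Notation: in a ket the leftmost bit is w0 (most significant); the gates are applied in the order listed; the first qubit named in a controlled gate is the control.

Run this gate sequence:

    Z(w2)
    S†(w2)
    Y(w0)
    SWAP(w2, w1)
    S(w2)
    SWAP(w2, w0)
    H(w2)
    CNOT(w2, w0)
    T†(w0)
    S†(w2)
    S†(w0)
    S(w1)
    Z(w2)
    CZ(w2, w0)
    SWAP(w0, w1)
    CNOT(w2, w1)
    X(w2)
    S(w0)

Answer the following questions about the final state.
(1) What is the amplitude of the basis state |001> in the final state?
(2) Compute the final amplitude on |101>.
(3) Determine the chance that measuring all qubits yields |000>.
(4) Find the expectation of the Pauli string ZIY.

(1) The final state's coefficient on |001> equals sqrt(2)*I/2.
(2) The final state's coefficient on |101> equals 0.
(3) A full measurement returns |000> with probability 1/2.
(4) The observable ZIY averages to sqrt(2)/2.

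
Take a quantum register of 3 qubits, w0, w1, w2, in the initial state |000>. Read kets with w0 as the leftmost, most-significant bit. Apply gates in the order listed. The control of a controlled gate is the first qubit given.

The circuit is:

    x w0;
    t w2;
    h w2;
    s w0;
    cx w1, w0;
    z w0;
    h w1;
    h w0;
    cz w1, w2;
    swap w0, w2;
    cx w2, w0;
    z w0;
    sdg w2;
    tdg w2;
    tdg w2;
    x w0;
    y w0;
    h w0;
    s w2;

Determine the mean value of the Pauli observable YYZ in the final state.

In the final state, YYZ has expectation -1.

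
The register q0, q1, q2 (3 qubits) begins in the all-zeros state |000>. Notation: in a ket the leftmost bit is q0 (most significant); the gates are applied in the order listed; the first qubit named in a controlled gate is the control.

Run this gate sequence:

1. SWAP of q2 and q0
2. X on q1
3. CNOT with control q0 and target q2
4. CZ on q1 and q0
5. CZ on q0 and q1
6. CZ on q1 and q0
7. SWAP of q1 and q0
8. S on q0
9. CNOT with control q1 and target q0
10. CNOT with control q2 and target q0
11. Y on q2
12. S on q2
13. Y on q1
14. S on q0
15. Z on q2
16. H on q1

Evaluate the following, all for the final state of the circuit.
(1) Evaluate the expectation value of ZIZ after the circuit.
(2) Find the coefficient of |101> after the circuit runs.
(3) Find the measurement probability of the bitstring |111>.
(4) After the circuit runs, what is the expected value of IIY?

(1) In the final state, ZIZ has expectation 1.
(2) The amplitude on |101> is -sqrt(2)*I/2.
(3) Outcome |111> occurs with probability 1/2.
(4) The observable IIY averages to 0.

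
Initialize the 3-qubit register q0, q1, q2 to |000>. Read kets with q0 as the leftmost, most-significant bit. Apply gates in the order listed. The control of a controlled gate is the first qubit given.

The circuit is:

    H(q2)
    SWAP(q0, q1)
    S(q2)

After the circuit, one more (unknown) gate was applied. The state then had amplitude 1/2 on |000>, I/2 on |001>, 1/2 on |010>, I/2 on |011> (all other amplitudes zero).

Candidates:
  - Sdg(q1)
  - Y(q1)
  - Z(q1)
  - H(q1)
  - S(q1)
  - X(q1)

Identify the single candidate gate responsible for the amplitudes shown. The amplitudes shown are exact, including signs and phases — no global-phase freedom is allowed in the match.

The unique candidate consistent with the amplitudes is H(q1).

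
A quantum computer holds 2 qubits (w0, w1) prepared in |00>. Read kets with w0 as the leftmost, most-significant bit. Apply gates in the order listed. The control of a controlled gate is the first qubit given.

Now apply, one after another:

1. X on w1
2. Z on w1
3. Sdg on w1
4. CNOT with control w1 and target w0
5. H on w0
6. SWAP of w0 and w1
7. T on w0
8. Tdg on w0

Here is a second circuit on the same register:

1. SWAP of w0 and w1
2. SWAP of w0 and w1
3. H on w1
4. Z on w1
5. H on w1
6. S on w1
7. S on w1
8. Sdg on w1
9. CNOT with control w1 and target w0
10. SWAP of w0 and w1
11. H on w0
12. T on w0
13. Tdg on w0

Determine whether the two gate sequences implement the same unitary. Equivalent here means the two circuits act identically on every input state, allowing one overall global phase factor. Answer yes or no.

No — the two circuits implement different unitaries, even allowing a global phase.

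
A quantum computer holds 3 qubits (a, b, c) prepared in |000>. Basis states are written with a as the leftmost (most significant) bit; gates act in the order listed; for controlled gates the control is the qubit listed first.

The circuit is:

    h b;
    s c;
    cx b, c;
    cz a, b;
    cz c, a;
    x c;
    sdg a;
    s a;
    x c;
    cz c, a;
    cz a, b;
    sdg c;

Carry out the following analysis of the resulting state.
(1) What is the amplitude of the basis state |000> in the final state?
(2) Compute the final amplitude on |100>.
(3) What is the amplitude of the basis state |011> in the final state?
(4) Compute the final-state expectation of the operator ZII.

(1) The final state's coefficient on |000> equals sqrt(2)/2.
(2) The final state's coefficient on |100> equals 0.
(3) The amplitude on |011> is -sqrt(2)*I/2.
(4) The observable ZII averages to 1.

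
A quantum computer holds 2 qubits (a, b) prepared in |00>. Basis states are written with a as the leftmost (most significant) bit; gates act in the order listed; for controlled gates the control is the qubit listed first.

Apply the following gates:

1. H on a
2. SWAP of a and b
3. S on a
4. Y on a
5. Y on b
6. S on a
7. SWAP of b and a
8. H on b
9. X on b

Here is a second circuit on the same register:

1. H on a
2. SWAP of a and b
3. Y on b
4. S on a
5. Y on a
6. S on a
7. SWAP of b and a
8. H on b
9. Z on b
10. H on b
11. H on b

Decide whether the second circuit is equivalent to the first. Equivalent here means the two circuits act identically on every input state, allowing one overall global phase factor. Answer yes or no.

No — the two circuits implement different unitaries, even allowing a global phase.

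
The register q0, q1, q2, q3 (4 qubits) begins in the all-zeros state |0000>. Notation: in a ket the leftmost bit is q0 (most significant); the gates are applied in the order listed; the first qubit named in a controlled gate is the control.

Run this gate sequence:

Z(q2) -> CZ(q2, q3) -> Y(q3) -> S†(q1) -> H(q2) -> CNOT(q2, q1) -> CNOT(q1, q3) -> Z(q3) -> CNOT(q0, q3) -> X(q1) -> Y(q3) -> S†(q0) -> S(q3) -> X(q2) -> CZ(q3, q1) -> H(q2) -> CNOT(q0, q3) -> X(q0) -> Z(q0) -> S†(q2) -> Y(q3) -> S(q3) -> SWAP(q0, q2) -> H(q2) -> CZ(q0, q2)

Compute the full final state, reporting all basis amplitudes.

The final amplitudes are sqrt(2)/4 on |0000>, 0 on |0001>, -sqrt(2)/4 on |0010>, 0 on |0011>, 0 on |0100>, -sqrt(2)/4 on |0101>, 0 on |0110>, sqrt(2)/4 on |0111>, -sqrt(2)*I/4 on |1000>, 0 on |1001>, -sqrt(2)*I/4 on |1010>, 0 on |1011>, 0 on |1100>, -sqrt(2)*I/4 on |1101>, 0 on |1110>, -sqrt(2)*I/4 on |1111>.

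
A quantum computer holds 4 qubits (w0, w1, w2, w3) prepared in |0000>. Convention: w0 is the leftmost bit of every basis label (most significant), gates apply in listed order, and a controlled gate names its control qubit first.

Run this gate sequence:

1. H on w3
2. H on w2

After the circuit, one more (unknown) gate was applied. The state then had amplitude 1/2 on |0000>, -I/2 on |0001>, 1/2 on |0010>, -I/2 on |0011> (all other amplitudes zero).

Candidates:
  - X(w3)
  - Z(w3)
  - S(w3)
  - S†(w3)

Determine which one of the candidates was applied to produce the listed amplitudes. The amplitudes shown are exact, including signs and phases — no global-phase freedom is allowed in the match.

The applied gate was S†(w3).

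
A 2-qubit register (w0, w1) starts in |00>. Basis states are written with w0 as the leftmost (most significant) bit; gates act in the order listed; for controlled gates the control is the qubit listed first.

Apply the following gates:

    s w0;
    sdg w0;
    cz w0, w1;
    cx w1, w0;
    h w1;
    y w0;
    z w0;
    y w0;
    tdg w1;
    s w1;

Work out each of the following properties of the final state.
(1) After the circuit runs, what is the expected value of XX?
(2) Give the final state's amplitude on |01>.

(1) The observable XX averages to 0. Key observation: the block from step 1 through step 2 cancels to the identity and can be dropped.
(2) The amplitude on |01> is -sqrt(2)*exp(I*pi/4)/2.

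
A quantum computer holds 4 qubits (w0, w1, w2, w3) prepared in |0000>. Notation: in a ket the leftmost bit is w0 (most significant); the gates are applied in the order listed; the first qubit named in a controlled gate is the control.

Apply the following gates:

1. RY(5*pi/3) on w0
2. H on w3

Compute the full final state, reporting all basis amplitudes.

After the circuit, the state carries amplitude -sqrt(6)/4 on |0000>, -sqrt(6)/4 on |0001>, sqrt(2)/4 on |1000>, sqrt(2)/4 on |1001>, and 0 on every other basis state.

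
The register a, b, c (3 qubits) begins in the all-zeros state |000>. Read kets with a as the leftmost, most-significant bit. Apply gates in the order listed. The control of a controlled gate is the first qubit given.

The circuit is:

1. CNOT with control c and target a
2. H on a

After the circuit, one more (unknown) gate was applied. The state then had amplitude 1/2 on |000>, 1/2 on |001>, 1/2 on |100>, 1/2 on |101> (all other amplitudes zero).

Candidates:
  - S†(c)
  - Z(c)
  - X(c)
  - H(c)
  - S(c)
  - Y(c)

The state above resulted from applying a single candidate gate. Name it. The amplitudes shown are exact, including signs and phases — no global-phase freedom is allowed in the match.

The unique candidate consistent with the amplitudes is H(c).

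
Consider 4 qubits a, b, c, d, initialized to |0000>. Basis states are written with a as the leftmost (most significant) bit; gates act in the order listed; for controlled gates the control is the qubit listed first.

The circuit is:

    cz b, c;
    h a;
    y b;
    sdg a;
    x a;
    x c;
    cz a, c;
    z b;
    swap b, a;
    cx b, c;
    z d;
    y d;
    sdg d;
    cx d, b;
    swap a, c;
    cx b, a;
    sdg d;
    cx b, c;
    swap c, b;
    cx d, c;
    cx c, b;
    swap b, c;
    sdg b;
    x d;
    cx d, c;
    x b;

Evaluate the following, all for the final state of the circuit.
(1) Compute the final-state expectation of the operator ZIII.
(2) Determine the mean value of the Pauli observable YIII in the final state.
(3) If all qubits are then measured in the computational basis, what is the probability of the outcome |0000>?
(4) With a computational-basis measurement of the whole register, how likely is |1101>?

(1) In the final state, ZIII has expectation 1.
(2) In the final state, YIII has expectation 0.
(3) The probability of measuring |0000> is 1/2.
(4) The probability of measuring |1101> is 0.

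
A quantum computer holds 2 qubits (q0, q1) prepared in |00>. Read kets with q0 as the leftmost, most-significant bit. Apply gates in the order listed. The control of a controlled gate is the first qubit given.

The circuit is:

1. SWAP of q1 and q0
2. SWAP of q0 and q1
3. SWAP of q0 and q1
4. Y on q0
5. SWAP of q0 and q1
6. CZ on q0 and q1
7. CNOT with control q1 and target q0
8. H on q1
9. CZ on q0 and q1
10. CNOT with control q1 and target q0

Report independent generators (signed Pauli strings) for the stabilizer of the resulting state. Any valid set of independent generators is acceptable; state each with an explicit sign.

The final state is stabilized by the group generated by +XX, -ZZ; other independent generating sets are equally valid.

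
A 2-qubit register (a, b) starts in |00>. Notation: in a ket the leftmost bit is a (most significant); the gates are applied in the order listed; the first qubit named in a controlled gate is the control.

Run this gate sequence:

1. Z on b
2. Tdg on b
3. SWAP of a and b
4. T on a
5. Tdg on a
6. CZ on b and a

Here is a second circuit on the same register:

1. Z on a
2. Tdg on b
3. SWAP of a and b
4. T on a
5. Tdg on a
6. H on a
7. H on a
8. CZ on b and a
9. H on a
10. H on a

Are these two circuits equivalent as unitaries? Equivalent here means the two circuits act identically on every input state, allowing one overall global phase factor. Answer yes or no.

No: there is an input state on which the two circuits produce genuinely different outputs (not merely differing by a phase).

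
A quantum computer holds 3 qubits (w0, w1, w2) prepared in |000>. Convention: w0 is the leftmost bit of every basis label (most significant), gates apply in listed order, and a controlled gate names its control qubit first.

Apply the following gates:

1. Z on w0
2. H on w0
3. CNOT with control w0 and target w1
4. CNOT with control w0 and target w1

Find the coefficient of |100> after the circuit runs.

The amplitude on |100> is sqrt(2)/2. Key observation: gates 3-4 undo each other exactly, leaving only the rest of the circuit to track.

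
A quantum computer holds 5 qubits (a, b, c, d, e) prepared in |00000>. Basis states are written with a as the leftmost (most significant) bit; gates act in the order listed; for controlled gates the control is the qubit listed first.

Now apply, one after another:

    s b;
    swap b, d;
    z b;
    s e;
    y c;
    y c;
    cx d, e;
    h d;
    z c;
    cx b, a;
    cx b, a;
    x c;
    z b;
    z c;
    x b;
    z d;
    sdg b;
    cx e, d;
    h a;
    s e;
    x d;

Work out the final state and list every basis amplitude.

The resulting statevector has amplitude -I/2 on |01100>, I/2 on |01110>, -I/2 on |11100>, I/2 on |11110>, and 0 on every other basis state.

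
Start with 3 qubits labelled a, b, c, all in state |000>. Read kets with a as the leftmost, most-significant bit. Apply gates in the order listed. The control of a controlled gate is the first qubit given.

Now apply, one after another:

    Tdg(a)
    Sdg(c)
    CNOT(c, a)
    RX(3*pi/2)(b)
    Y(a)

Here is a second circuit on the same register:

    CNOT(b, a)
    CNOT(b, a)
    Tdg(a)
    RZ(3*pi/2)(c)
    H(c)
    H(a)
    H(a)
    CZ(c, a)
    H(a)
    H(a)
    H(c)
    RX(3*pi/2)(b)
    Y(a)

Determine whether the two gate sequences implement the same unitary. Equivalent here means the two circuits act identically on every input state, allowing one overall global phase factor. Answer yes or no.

No — the two circuits implement different unitaries, even allowing a global phase.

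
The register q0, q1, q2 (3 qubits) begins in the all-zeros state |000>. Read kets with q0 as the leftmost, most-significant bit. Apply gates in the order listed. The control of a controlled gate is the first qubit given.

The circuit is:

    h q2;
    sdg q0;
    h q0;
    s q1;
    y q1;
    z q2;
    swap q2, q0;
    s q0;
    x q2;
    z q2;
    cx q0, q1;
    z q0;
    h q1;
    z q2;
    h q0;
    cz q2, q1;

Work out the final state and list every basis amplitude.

The resulting statevector has amplitude -1/4 + I/4 on |000>, -1/4 + I/4 on |001>, -1/4 - I/4 on |010>, 1/4 + I/4 on |011>, 1/4 + I/4 on |100>, 1/4 + I/4 on |101>, 1/4 - I/4 on |110>, -1/4 + I/4 on |111>.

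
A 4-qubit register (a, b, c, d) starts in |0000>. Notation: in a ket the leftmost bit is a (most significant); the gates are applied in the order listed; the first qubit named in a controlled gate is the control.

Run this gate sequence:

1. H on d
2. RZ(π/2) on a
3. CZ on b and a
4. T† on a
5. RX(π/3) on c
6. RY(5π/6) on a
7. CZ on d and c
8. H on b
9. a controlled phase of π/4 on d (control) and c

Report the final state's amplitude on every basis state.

The final amplitudes are (-3*sqrt(2) + sqrt(6))*exp(3*I*pi/4)/16 on |0000>, (-3*sqrt(2) + sqrt(6))*exp(3*I*pi/4)/16 on |0001>, (-sqrt(6) + sqrt(2))*exp(I*pi/4)/16 on |0010>, I*(-sqrt(2) + sqrt(6))/16 on |0011>, (-3*sqrt(2) + sqrt(6))*exp(3*I*pi/4)/16 on |0100>, (-3*sqrt(2) + sqrt(6))*exp(3*I*pi/4)/16 on |0101>, (-sqrt(6) + sqrt(2))*exp(I*pi/4)/16 on |0110>, I*(-sqrt(2) + sqrt(6))/16 on |0111>, (-3*sqrt(2) - sqrt(6))*exp(3*I*pi/4)/16 on |1000>, (-3*sqrt(2) - sqrt(6))*exp(3*I*pi/4)/16 on |1001>, (-sqrt(6) - sqrt(2))*exp(I*pi/4)/16 on |1010>, I*(sqrt(2) + sqrt(6))/16 on |1011>, (-3*sqrt(2) - sqrt(6))*exp(3*I*pi/4)/16 on |1100>, (-3*sqrt(2) - sqrt(6))*exp(3*I*pi/4)/16 on |1101>, (-sqrt(6) - sqrt(2))*exp(I*pi/4)/16 on |1110>, I*(sqrt(2) + sqrt(6))/16 on |1111>.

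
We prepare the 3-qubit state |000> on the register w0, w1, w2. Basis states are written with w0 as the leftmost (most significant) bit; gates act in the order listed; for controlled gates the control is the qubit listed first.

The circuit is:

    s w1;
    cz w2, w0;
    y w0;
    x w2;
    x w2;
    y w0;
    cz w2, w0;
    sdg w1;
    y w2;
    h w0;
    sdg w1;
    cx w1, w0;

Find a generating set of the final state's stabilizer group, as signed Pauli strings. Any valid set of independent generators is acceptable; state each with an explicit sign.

The stabilizer group can be generated by +XII, +IZI, -IIZ, among other valid generating sets. Key observation: the block from step 1 through step 8 cancels to the identity and can be dropped.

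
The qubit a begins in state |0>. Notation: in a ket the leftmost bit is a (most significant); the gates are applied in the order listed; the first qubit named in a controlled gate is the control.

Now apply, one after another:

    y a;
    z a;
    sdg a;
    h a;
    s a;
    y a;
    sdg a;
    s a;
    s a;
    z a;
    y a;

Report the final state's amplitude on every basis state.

After the circuit, the state carries amplitude sqrt(2)*I/2 on |0>, sqrt(2)*I/2 on |1>.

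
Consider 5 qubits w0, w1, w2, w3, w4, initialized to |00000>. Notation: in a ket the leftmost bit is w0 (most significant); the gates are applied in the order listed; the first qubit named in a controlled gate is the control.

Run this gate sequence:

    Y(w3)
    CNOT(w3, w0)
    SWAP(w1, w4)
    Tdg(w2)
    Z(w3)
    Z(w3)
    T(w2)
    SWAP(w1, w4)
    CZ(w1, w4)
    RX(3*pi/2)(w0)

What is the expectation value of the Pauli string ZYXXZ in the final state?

The observable ZYXXZ averages to 0. Key observation: gates 3-8 undo each other exactly, leaving only the rest of the circuit to track.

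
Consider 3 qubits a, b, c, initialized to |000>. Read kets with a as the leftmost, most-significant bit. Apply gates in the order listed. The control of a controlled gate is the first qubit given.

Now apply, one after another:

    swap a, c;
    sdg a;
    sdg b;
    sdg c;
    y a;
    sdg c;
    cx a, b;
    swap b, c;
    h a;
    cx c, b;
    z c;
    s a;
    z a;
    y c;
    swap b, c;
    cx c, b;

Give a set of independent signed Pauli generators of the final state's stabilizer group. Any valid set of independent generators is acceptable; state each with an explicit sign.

One valid set of independent stabilizer generators is +YII, -IZI, -IIZ (any independent generating set of the same group is equally correct).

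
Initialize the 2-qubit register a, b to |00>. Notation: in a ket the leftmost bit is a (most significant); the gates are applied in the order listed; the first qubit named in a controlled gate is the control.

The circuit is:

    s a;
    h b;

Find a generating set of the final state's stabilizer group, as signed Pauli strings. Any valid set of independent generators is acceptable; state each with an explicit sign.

The stabilizer group can be generated by +IX, +ZI, among other valid generating sets.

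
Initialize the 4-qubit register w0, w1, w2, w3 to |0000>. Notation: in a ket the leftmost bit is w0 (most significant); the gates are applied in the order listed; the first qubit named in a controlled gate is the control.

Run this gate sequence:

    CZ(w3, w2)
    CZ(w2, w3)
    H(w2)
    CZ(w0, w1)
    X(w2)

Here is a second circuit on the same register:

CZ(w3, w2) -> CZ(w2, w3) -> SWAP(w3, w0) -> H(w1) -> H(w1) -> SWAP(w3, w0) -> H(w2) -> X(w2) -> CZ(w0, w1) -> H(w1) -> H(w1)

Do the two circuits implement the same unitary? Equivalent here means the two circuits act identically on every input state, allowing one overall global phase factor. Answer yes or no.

Yes — the two circuits implement the same unitary up to a global phase.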